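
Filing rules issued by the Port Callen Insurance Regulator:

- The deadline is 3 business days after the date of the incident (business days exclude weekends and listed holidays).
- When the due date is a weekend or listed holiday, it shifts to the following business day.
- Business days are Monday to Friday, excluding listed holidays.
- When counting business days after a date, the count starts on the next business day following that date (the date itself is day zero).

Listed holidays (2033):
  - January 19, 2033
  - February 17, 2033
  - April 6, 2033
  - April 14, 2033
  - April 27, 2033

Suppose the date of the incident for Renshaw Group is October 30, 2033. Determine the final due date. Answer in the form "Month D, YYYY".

Starting the day after October 30, 2033 and counting 3 business days lands on November 2, 2033.
November 2, 2033 is a Wednesday and not a listed holiday, so it stands.
Deadline: November 2, 2033.

November 2, 2033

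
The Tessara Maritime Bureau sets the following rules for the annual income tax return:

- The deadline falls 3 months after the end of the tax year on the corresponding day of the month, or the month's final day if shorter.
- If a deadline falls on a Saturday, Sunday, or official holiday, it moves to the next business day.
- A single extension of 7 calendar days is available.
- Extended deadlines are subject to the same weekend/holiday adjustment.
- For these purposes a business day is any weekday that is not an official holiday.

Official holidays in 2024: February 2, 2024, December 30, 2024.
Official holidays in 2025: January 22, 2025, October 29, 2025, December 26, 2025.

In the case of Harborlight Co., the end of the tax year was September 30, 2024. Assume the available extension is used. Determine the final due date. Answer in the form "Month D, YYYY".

3 months from September 30, 2024 is December 30, 2024.
December 30, 2024 is a listed holiday; the next business day is December 31, 2024 (Tuesday).
With the 7-day extension, December 31, 2024 becomes January 7, 2025.
January 7, 2025 is a Tuesday and not a listed holiday, so it stands.
The final due date is January 7, 2025.

January 7, 2025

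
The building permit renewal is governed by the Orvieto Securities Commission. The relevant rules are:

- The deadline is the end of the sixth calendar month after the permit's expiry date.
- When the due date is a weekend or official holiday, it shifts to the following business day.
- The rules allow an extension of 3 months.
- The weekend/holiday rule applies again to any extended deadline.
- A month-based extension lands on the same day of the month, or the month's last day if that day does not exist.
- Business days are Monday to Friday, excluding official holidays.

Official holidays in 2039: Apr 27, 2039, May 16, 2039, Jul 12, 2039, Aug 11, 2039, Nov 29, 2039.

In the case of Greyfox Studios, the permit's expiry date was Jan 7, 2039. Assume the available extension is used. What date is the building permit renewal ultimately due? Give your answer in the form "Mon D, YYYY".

Nov 1, 2039

The sixth month after Jan 7, 2039 is July 2039, whose last day is Jul 31, 2039.
Jul 31, 2039 is a Sunday; the next business day is Aug 1, 2039 (Monday).
The 3 months extension carries Aug 1, 2039 to Nov 1, 2039.
Nov 1, 2039 is a Tuesday and not a listed holiday, so it stands.
So the filing is due Nov 1, 2039.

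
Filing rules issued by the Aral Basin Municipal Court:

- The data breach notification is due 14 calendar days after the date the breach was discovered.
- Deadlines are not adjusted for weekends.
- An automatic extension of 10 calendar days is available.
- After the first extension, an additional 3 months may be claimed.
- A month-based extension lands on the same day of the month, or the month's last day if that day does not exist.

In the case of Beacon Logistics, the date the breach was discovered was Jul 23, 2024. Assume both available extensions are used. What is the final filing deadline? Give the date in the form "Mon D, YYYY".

Nov 16, 2024

14 calendar days after Jul 23, 2024 is Aug 6, 2024.
Aug 6, 2024 falls on a Tuesday. The rules make no weekend/holiday allowance, so it remains Aug 6, 2024.
Applying the 10-calendar-day extension: Aug 6, 2024 + 10 days = Aug 16, 2024.
Aug 16, 2024 falls on a Friday. The rules make no weekend/holiday allowance, so it remains Aug 16, 2024.
Applying the 3 months extension: 3 months after Aug 16, 2024 is Nov 16, 2024.
Nov 16, 2024 is a Saturday; no weekend or holiday adjustment applies.
So the filing is due Nov 16, 2024.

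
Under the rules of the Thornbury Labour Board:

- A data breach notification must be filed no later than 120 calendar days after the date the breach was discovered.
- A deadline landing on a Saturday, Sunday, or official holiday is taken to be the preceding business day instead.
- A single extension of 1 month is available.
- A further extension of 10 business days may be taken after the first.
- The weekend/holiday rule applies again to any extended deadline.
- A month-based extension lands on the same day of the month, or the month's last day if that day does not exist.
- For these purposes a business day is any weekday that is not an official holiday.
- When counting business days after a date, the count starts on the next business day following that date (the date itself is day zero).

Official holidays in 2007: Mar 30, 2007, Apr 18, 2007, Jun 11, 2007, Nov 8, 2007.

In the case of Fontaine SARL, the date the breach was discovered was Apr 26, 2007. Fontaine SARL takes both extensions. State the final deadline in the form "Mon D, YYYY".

Adding 120 calendar days to Apr 26, 2007 gives Aug 24, 2007.
Aug 24, 2007 falls on a Friday, which is a business day, so no adjustment is needed.
The 1 month extension carries Aug 24, 2007 to Sep 24, 2007.
Sep 24, 2007 falls on a Monday, which is a business day, so no adjustment is needed.
Applying the 10-business-day extension: 10 business days after Sep 24, 2007 is Oct 8, 2007.
Oct 8, 2007 falls on a Monday, which is a business day, so no adjustment is needed.
Deadline: Oct 8, 2007.

Oct 8, 2007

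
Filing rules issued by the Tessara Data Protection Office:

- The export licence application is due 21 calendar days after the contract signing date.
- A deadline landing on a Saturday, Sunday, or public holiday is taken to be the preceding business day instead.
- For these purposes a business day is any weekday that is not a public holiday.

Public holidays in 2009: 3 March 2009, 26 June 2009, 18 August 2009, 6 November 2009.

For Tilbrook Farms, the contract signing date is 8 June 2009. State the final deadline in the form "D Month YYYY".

29 June 2009

Adding 21 calendar days to 8 June 2009 gives 29 June 2009.
Since 29 June 2009 is a Monday and not a holiday, the date is unchanged.
So the filing is due 29 June 2009.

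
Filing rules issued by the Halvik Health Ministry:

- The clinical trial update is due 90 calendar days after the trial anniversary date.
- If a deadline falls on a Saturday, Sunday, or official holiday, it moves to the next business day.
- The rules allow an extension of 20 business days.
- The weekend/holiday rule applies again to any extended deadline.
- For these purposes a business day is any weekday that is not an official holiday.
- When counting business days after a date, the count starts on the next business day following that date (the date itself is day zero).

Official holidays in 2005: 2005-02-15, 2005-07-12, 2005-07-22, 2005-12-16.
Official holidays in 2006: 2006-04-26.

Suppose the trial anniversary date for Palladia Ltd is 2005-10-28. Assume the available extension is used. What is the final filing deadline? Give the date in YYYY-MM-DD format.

Adding 90 calendar days to 2005-10-28 gives 2006-01-26.
2006-01-26 is a Thursday and not a listed holiday, so it stands.
The 20-business-day extension runs from 2006-01-26 to 2006-02-23.
Since 2006-02-23 is a Thursday and not a holiday, the date is unchanged.
The final due date is 2006-02-23.

2006-02-23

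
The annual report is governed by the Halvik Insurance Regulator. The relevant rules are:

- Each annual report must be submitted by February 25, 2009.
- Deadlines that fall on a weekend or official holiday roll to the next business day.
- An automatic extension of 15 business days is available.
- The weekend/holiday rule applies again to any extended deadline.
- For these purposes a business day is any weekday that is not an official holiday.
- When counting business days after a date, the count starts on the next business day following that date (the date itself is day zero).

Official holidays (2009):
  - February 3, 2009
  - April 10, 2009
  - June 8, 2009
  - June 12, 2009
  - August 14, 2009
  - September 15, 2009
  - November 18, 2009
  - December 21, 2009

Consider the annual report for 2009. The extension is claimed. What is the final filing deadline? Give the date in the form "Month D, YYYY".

March 18, 2009

Start from the fixed due date, February 25, 2009.
Since February 25, 2009 is a Wednesday and not a holiday, the date is unchanged.
Counting 15 further business days from February 25, 2009 reaches March 18, 2009.
March 18, 2009 falls on a Wednesday, which is a business day, so no adjustment is needed.
The final due date is March 18, 2009.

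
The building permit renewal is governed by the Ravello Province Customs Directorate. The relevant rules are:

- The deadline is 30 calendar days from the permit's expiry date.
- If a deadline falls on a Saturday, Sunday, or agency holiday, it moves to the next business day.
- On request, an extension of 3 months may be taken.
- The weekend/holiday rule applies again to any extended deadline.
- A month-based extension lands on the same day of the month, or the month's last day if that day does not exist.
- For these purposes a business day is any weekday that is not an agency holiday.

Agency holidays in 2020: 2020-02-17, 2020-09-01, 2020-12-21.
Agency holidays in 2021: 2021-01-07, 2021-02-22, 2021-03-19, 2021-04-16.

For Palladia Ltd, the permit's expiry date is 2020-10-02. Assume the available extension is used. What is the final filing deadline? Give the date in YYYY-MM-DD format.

2021-02-02

Trigger date 2020-10-02 + 30 calendar days = 2020-11-01.
Because 2020-11-01 is a Sunday, the deadline becomes 2020-11-02 (Monday).
Add 3 months to 2020-11-02: 2021-02-02.
Since 2021-02-02 is a Tuesday and not a holiday, the date is unchanged.
So the filing is due 2021-02-02.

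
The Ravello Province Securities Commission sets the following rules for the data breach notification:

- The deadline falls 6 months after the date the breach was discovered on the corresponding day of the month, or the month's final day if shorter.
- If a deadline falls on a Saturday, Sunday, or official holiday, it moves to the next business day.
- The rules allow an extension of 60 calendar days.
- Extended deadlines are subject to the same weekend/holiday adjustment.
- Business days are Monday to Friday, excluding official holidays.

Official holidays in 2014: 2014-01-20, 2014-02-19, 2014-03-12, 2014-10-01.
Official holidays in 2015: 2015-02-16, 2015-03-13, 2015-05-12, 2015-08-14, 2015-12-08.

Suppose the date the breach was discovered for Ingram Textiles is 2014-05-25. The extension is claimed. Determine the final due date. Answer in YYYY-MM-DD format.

2015-01-26

6 months from 2014-05-25 is 2014-11-25.
Since 2014-11-25 is a Tuesday and not a holiday, the date is unchanged.
With the 60-day extension, 2014-11-25 becomes 2015-01-24.
2015-01-24 falls on a Saturday. Rolling to the next business day gives 2015-01-26, a Monday.
Deadline: 2015-01-26.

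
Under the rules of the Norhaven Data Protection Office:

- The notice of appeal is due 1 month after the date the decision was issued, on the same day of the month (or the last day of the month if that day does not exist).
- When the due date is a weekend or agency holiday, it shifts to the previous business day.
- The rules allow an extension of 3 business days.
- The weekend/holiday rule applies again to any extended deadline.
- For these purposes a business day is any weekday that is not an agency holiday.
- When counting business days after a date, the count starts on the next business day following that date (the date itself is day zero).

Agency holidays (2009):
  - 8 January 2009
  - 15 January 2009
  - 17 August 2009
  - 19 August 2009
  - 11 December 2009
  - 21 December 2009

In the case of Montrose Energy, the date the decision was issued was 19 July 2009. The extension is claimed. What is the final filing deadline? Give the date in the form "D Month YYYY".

1 month from 19 July 2009 is 19 August 2009.
19 August 2009 is a listed holiday; the preceding business day is 18 August 2009 (Tuesday).
Counting 3 further business days from 18 August 2009 reaches 24 August 2009.
24 August 2009 (Monday) is already a business day.
Final deadline: 24 August 2009.

24 August 2009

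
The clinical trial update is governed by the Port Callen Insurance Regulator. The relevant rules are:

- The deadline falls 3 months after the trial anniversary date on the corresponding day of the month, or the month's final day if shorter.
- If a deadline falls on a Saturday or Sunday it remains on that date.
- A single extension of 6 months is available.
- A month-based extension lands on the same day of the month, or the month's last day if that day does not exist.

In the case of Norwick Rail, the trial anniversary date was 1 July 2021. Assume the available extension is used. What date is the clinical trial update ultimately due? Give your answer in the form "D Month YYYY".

1 April 2022

Moving 3 months forward from 1 July 2021 on the corresponding day gives 1 October 2021.
1 October 2021 is a Friday; no weekend or holiday adjustment applies.
Add 6 months to 1 October 2021: 1 April 2022.
1 April 2022 is a Friday; no weekend or holiday adjustment applies.
So the filing is due 1 April 2022.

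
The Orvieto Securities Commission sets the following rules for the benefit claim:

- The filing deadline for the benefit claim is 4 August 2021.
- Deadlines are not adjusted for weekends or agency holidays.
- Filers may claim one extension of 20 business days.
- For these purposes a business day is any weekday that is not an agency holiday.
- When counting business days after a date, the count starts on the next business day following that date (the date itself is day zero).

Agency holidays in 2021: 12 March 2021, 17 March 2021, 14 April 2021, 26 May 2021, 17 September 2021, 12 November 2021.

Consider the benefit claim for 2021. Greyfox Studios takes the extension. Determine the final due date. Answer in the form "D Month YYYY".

Start from the fixed due date, 4 August 2021.
4 August 2021 is a Wednesday; no weekend or holiday adjustment applies.
Counting 20 further business days from 4 August 2021 reaches 1 September 2021.
1 September 2021 is a Wednesday; no weekend or holiday adjustment applies.
The final due date is 1 September 2021.

1 September 2021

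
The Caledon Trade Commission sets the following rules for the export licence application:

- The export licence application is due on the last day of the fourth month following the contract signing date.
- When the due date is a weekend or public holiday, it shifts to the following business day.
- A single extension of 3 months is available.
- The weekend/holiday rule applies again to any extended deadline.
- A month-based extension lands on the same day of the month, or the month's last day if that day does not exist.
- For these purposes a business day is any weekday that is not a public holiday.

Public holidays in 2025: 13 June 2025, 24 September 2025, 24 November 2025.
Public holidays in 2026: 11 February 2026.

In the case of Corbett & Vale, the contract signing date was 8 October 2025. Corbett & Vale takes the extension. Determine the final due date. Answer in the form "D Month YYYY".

4 months after 8 October 2025 falls in February 2026; the last day of that month is 28 February 2026.
28 February 2026 falls on a Saturday. Rolling to the next business day gives 2 March 2026, a Monday.
The 3 months extension carries 2 March 2026 to 2 June 2026.
2 June 2026 (Tuesday) is already a business day.
So the filing is due 2 June 2026.

2 June 2026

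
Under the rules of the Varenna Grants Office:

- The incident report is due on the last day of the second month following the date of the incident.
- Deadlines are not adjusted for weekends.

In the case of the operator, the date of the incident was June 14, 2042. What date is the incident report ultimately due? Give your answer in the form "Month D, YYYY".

2 months after June 14, 2042 is August 2042; that month ends on August 31, 2042.
No adjustment is made for weekends or holidays, so August 31, 2042 stands.
The final due date is August 31, 2042.

August 31, 2042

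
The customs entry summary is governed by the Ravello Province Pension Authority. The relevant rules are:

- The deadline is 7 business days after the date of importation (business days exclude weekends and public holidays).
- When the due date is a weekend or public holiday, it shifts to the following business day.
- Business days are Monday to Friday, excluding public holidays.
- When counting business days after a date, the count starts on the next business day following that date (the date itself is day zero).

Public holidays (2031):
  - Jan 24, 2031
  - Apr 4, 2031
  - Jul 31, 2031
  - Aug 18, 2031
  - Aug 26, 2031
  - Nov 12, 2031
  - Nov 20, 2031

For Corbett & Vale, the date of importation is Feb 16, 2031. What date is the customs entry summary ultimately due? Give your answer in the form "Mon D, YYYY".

Feb 25, 2031

Counting 7 business days after Feb 16, 2031 (skipping weekends and listed holidays) reaches Feb 25, 2031.
Feb 25, 2031 (Tuesday) is already a business day.
The final due date is Feb 25, 2031.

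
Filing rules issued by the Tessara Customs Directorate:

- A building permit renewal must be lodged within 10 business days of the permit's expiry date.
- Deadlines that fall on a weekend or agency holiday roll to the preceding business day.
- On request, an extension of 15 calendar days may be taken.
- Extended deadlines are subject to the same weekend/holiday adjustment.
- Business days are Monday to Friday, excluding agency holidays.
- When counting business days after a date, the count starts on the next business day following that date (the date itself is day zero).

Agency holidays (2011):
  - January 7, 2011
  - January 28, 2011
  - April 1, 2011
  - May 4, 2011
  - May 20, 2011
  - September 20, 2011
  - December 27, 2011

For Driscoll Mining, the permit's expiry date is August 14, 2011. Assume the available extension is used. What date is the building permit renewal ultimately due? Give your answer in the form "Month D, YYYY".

September 9, 2011

Starting the day after August 14, 2011 and counting 10 business days lands on August 26, 2011.
August 26, 2011 falls on a Friday, which is a business day, so no adjustment is needed.
The 15-calendar-day extension moves the deadline from August 26, 2011 to September 10, 2011.
September 10, 2011 is a Saturday; the preceding business day is September 9, 2011 (Friday).
Deadline: September 9, 2011.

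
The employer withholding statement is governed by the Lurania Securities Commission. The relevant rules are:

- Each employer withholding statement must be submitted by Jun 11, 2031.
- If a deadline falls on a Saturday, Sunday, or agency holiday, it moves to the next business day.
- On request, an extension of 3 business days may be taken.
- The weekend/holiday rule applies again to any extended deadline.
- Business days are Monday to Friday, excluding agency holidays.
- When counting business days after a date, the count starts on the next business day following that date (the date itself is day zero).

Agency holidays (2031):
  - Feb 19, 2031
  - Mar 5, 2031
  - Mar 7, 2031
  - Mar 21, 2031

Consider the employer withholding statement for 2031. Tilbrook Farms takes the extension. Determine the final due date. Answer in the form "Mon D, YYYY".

Jun 16, 2031

The statutory due date is Jun 11, 2031.
Jun 11, 2031 falls on a Wednesday, which is a business day, so no adjustment is needed.
The 3-business-day extension runs from Jun 11, 2031 to Jun 16, 2031.
Jun 16, 2031 is a Monday and not a listed holiday, so it stands.
Deadline: Jun 16, 2031.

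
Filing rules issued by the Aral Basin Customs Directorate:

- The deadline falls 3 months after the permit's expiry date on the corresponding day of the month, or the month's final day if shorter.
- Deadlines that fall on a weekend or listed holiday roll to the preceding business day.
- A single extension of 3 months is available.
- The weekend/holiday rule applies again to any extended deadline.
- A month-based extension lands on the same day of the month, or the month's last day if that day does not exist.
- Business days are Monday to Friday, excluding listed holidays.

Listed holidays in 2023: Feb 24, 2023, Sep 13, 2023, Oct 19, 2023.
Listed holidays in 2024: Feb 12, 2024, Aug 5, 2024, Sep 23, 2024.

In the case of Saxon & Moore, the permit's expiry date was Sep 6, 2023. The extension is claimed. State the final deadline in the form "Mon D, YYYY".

Mar 6, 2024

3 months after Sep 6, 2023, on the same day of the month, is Dec 6, 2023.
Dec 6, 2023 (Wednesday) is already a business day.
Add 3 months to Dec 6, 2023: Mar 6, 2024.
Mar 6, 2024 is a Wednesday and not a listed holiday, so it stands.
Deadline: Mar 6, 2024.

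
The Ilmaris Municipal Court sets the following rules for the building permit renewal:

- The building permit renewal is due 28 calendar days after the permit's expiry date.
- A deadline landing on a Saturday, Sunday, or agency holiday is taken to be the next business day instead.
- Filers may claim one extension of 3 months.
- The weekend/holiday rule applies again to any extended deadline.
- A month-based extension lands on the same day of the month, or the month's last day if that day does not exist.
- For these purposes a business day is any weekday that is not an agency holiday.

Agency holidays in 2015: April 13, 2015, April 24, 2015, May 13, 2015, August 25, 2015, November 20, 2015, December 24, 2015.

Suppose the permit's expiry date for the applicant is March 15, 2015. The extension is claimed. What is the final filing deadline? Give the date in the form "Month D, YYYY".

From March 15, 2015, 28 calendar days later is April 12, 2015.
Because April 12, 2015 is a Sunday, the deadline becomes April 14, 2015 (Tuesday).
Applying the 3 months extension: 3 months after April 14, 2015 is July 14, 2015.
July 14, 2015 falls on a Tuesday, which is a business day, so no adjustment is needed.
So the filing is due July 14, 2015.

July 14, 2015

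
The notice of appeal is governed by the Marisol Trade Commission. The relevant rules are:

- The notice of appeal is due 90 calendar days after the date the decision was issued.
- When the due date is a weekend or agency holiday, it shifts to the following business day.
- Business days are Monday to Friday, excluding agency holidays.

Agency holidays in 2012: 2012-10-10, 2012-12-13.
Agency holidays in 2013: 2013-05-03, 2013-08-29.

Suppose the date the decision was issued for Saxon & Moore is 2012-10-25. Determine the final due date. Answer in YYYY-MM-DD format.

90 calendar days after 2012-10-25 is 2013-01-23.
2013-01-23 falls on a Wednesday, which is a business day, so no adjustment is needed.
So the filing is due 2013-01-23.

2013-01-23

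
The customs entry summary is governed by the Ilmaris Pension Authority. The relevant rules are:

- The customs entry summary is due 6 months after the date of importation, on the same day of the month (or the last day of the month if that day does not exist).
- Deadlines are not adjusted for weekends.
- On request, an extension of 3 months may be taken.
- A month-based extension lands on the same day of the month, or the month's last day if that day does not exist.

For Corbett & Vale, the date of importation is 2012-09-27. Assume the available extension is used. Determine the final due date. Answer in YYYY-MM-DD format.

2013-06-27

6 months from 2012-09-27 is 2013-03-27.
2013-03-27 is a Wednesday; no weekend or holiday adjustment applies.
Applying the 3 months extension: 3 months after 2013-03-27 is 2013-06-27.
2013-06-27 falls on a Thursday. The rules make no weekend/holiday allowance, so it remains 2013-06-27.
Final deadline: 2013-06-27.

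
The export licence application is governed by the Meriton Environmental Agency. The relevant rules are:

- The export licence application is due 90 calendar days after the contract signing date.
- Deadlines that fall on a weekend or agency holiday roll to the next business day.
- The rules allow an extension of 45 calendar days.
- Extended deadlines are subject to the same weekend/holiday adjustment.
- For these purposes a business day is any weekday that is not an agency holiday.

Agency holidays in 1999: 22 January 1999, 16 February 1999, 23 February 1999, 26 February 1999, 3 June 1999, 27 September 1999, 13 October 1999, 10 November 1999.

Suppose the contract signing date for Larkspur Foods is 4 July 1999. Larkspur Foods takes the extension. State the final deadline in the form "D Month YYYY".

18 November 1999

Adding 90 calendar days to 4 July 1999 gives 2 October 1999.
2 October 1999 is a Saturday; the next business day is 4 October 1999 (Monday).
With the 45-day extension, 4 October 1999 becomes 18 November 1999.
Since 18 November 1999 is a Thursday and not a holiday, the date is unchanged.
Deadline: 18 November 1999.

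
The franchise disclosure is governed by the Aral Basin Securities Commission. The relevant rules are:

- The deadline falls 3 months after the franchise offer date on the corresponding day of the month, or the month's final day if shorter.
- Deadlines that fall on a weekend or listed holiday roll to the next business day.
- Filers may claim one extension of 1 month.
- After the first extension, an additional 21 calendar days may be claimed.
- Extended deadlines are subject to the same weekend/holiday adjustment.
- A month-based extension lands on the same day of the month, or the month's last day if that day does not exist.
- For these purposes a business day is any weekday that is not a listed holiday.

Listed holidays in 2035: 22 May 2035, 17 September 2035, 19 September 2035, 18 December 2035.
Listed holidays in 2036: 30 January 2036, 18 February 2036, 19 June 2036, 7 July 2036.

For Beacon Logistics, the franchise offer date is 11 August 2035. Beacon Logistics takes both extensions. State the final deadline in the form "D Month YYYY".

3 months after 11 August 2035, on the same day of the month, is 11 November 2035.
11 November 2035 is a Sunday; the next business day is 12 November 2035 (Monday).
Add 1 month to 12 November 2035: 12 December 2035.
Since 12 December 2035 is a Wednesday and not a holiday, the date is unchanged.
The 21-calendar-day extension moves the deadline from 12 December 2035 to 2 January 2036.
Since 2 January 2036 is a Wednesday and not a holiday, the date is unchanged.
The final due date is 2 January 2036.

2 January 2036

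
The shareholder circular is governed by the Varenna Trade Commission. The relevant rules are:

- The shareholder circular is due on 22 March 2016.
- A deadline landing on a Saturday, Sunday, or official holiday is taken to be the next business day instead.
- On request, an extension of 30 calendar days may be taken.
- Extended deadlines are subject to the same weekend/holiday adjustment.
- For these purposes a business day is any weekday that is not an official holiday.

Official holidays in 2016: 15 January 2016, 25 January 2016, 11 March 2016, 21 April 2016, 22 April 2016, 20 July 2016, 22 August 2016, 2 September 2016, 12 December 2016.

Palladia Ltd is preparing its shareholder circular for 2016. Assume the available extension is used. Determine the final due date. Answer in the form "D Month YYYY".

25 April 2016

The statutory due date is 22 March 2016.
22 March 2016 falls on a Tuesday, which is a business day, so no adjustment is needed.
Applying the 30-calendar-day extension: 22 March 2016 + 30 days = 21 April 2016.
21 April 2016 falls on a listed holiday. Rolling to the next business day gives 25 April 2016, a Monday.
So the filing is due 25 April 2016.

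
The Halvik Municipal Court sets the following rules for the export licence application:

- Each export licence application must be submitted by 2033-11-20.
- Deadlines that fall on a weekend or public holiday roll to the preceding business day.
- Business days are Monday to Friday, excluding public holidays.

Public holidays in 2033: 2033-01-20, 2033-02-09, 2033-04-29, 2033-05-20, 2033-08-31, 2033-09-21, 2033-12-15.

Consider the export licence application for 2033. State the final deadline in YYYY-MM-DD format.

2033-11-18

The statutory due date is 2033-11-20.
2033-11-20 is a Sunday, so it moves to the preceding business day, 2033-11-18 (Friday).
So the filing is due 2033-11-18.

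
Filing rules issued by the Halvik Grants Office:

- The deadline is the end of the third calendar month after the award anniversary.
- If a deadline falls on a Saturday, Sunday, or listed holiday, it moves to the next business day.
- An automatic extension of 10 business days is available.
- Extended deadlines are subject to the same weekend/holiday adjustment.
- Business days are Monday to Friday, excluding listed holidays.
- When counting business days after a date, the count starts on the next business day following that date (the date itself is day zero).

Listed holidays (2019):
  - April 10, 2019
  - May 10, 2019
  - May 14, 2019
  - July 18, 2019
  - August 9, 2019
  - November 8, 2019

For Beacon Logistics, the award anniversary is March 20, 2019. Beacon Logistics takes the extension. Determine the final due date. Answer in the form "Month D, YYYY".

3 months after March 20, 2019 falls in June 2019; the last day of that month is June 30, 2019.
June 30, 2019 is a Sunday, so it moves to the next business day, July 1, 2019 (Monday).
Counting 10 further business days from July 1, 2019 reaches July 15, 2019.
Since July 15, 2019 is a Monday and not a holiday, the date is unchanged.
So the filing is due July 15, 2019.

July 15, 2019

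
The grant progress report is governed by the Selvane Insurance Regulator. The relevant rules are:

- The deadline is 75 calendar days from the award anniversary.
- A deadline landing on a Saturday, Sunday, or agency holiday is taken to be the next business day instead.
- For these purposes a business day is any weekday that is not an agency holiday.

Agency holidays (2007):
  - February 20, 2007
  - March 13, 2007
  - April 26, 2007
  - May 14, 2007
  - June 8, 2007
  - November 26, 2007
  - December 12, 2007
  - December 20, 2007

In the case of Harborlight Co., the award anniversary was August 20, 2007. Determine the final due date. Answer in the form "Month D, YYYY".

Adding 75 calendar days to August 20, 2007 gives November 3, 2007.
November 3, 2007 is a Saturday, so it moves to the next business day, November 5, 2007 (Monday).
So the filing is due November 5, 2007.

November 5, 2007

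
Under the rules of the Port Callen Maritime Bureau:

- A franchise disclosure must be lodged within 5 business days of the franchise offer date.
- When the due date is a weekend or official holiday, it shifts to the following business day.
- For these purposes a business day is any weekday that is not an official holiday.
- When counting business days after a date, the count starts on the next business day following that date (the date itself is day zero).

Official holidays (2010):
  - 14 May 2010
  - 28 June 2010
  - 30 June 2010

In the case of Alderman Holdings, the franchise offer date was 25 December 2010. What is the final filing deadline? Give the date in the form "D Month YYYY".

31 December 2010

5 business days after 25 December 2010, excluding weekends and holidays, is 31 December 2010.
Since 31 December 2010 is a Friday and not a holiday, the date is unchanged.
Deadline: 31 December 2010.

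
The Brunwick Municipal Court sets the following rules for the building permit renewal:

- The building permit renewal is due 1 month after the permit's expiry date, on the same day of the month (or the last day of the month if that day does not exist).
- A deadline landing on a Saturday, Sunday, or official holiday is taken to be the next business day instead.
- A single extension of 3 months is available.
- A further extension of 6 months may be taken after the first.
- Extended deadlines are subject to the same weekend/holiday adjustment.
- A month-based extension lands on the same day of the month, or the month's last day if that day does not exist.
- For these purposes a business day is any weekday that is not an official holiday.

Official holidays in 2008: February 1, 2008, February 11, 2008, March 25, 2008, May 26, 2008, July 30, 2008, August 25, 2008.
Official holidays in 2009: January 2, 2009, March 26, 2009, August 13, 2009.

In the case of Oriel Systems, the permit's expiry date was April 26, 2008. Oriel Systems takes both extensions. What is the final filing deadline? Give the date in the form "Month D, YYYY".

February 27, 2009

1 month from April 26, 2008 is May 26, 2008.
May 26, 2008 is a listed holiday; the next business day is May 27, 2008 (Tuesday).
Applying the 3 months extension: 3 months after May 27, 2008 is August 27, 2008.
Since August 27, 2008 is a Wednesday and not a holiday, the date is unchanged.
Add 6 months to August 27, 2008: February 27, 2009.
February 27, 2009 (Friday) is already a business day.
So the filing is due February 27, 2009.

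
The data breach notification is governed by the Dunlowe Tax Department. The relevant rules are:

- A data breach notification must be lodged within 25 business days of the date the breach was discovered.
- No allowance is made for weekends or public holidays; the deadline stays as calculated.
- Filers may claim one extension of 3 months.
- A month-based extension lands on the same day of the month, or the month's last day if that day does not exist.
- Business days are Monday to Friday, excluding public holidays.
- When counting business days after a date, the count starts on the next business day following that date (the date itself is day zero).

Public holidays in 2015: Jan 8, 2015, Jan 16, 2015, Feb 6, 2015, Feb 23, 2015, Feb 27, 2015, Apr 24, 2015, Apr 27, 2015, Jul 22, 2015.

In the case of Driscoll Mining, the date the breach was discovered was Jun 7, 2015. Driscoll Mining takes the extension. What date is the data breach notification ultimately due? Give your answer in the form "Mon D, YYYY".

Oct 10, 2015

25 business days after Jun 7, 2015, excluding weekends and holidays, is Jul 10, 2015.
No adjustment is made for weekends or holidays, so Jul 10, 2015 stands.
The 3 months extension carries Jul 10, 2015 to Oct 10, 2015.
Oct 10, 2015 falls on a Saturday. The rules make no weekend/holiday allowance, so it remains Oct 10, 2015.
Deadline: Oct 10, 2015.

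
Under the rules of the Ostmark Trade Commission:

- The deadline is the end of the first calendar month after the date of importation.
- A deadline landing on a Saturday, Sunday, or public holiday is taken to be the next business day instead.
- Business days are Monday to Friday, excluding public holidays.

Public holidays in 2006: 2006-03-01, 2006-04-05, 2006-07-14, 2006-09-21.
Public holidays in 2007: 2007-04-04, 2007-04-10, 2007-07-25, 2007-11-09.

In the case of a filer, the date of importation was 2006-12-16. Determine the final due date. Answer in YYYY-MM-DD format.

2007-01-31

The first month after 2006-12-16 is January 2007, whose last day is 2007-01-31.
2007-01-31 (Wednesday) is already a business day.
The final due date is 2007-01-31.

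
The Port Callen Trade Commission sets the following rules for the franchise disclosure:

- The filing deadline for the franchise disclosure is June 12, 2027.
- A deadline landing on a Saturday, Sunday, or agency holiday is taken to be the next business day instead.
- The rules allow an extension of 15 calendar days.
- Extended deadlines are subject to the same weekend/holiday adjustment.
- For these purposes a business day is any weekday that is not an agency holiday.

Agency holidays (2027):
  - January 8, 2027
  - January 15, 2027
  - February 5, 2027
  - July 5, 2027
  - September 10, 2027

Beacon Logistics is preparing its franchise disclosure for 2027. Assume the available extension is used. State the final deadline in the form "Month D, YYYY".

The stated deadline is June 12, 2027.
June 12, 2027 is a Saturday, so it moves to the next business day, June 14, 2027 (Monday).
The 15-calendar-day extension moves the deadline from June 14, 2027 to June 29, 2027.
June 29, 2027 is a Tuesday and not a listed holiday, so it stands.
The final due date is June 29, 2027.

June 29, 2027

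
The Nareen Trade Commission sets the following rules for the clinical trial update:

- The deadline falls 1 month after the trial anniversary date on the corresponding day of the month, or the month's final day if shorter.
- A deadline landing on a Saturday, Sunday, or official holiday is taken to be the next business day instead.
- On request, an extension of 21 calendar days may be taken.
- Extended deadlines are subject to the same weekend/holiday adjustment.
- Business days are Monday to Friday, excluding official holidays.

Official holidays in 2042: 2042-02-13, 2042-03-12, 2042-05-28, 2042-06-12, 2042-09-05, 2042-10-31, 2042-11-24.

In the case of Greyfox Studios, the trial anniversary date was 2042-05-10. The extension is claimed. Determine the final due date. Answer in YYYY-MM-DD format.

1 month from 2042-05-10 is 2042-06-10.
Since 2042-06-10 is a Tuesday and not a holiday, the date is unchanged.
Applying the 21-calendar-day extension: 2042-06-10 + 21 days = 2042-07-01.
2042-07-01 (Tuesday) is already a business day.
The final due date is 2042-07-01.

2042-07-01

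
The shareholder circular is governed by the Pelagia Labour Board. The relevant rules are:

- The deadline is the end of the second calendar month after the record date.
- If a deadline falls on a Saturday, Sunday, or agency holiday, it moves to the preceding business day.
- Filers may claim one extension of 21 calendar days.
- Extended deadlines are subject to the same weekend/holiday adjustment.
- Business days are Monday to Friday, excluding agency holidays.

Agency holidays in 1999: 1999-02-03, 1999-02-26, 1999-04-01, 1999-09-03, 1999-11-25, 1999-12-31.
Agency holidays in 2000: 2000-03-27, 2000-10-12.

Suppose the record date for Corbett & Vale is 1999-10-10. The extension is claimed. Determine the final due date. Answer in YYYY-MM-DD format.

2000-01-20

2 months after 1999-10-10 is December 1999; that month ends on 1999-12-31.
1999-12-31 falls on a listed holiday. Rolling to the preceding business day gives 1999-12-30, a Thursday.
Applying the 21-calendar-day extension: 1999-12-30 + 21 days = 2000-01-20.
Since 2000-01-20 is a Thursday and not a holiday, the date is unchanged.
So the filing is due 2000-01-20.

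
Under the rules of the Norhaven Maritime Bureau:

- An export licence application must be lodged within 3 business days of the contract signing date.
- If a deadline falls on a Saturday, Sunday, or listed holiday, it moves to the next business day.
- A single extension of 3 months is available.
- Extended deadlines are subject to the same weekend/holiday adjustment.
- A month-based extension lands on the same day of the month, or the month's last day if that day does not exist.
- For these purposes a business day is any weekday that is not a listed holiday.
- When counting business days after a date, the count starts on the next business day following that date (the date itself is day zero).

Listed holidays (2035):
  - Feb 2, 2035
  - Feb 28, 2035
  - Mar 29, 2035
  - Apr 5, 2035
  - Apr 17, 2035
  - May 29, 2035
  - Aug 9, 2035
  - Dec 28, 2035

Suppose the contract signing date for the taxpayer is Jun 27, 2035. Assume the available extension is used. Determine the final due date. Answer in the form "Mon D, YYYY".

Oct 2, 2035

Counting 3 business days after Jun 27, 2035 (skipping weekends and listed holidays) reaches Jul 2, 2035.
Jul 2, 2035 (Monday) is already a business day.
Applying the 3 months extension: 3 months after Jul 2, 2035 is Oct 2, 2035.
Oct 2, 2035 falls on a Tuesday, which is a business day, so no adjustment is needed.
Final deadline: Oct 2, 2035.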